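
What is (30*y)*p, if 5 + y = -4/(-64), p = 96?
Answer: -14220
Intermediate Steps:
y = -79/16 (y = -5 - 4/(-64) = -5 - 4*(-1/64) = -5 + 1/16 = -79/16 ≈ -4.9375)
(30*y)*p = (30*(-79/16))*96 = -1185/8*96 = -14220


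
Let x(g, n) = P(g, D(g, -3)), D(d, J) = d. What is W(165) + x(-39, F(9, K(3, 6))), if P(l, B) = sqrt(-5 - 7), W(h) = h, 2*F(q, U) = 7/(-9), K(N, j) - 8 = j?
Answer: 165 + 2*I*sqrt(3) ≈ 165.0 + 3.4641*I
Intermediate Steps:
K(N, j) = 8 + j
F(q, U) = -7/18 (F(q, U) = (7/(-9))/2 = (7*(-1/9))/2 = (1/2)*(-7/9) = -7/18)
P(l, B) = 2*I*sqrt(3) (P(l, B) = sqrt(-12) = 2*I*sqrt(3))
x(g, n) = 2*I*sqrt(3)
W(165) + x(-39, F(9, K(3, 6))) = 165 + 2*I*sqrt(3)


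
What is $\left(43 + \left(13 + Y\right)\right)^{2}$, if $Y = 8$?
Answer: $4096$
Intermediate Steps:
$\left(43 + \left(13 + Y\right)\right)^{2} = \left(43 + \left(13 + 8\right)\right)^{2} = \left(43 + 21\right)^{2} = 64^{2} = 4096$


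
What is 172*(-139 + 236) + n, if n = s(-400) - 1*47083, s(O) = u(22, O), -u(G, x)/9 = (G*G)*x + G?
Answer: 1711803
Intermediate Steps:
u(G, x) = -9*G - 9*x*G² (u(G, x) = -9*((G*G)*x + G) = -9*(G²*x + G) = -9*(x*G² + G) = -9*(G + x*G²) = -9*G - 9*x*G²)
s(O) = -198 - 4356*O (s(O) = -9*22*(1 + 22*O) = -198 - 4356*O)
n = 1695119 (n = (-198 - 4356*(-400)) - 1*47083 = (-198 + 1742400) - 47083 = 1742202 - 47083 = 1695119)
172*(-139 + 236) + n = 172*(-139 + 236) + 1695119 = 172*97 + 1695119 = 16684 + 1695119 = 1711803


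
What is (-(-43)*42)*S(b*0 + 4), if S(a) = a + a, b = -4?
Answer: 14448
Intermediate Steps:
S(a) = 2*a
(-(-43)*42)*S(b*0 + 4) = (-(-43)*42)*(2*(-4*0 + 4)) = (-43*(-42))*(2*(0 + 4)) = 1806*(2*4) = 1806*8 = 14448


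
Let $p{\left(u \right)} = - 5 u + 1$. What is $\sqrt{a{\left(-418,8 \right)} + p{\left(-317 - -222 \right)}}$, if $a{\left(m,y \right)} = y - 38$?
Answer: $\sqrt{446} \approx 21.119$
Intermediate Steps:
$p{\left(u \right)} = 1 - 5 u$
$a{\left(m,y \right)} = -38 + y$
$\sqrt{a{\left(-418,8 \right)} + p{\left(-317 - -222 \right)}} = \sqrt{\left(-38 + 8\right) - \left(-1 + 5 \left(-317 - -222\right)\right)} = \sqrt{-30 - \left(-1 + 5 \left(-317 + 222\right)\right)} = \sqrt{-30 + \left(1 - -475\right)} = \sqrt{-30 + \left(1 + 475\right)} = \sqrt{-30 + 476} = \sqrt{446}$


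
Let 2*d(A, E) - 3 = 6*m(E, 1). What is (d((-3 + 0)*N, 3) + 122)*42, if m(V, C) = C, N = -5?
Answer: 5313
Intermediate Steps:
d(A, E) = 9/2 (d(A, E) = 3/2 + (6*1)/2 = 3/2 + (1/2)*6 = 3/2 + 3 = 9/2)
(d((-3 + 0)*N, 3) + 122)*42 = (9/2 + 122)*42 = (253/2)*42 = 5313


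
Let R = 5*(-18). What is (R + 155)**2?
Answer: 4225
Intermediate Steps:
R = -90
(R + 155)**2 = (-90 + 155)**2 = 65**2 = 4225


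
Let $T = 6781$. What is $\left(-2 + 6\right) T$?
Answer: $27124$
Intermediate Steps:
$\left(-2 + 6\right) T = \left(-2 + 6\right) 6781 = 4 \cdot 6781 = 27124$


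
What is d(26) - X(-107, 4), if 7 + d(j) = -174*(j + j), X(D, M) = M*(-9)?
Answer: -9019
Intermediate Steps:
X(D, M) = -9*M
d(j) = -7 - 348*j (d(j) = -7 - 174*(j + j) = -7 - 348*j)
d(26) - X(-107, 4) = (-7 - 348*26) - (-9)*4 = (-7 - 9048) - 1*(-36) = -9055 + 36 = -9019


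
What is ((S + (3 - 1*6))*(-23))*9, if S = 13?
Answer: -2070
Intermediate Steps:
((S + (3 - 1*6))*(-23))*9 = ((13 + (3 - 1*6))*(-23))*9 = ((13 + (3 - 6))*(-23))*9 = ((13 - 3)*(-23))*9 = (10*(-23))*9 = -230*9 = -2070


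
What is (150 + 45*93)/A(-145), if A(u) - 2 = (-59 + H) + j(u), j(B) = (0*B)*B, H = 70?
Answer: 4335/13 ≈ 333.46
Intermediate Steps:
j(B) = 0 (j(B) = 0*B = 0)
A(u) = 13 (A(u) = 2 + ((-59 + 70) + 0) = 2 + (11 + 0) = 2 + 11 = 13)
(150 + 45*93)/A(-145) = (150 + 45*93)/13 = (150 + 4185)*(1/13) = 4335*(1/13) = 4335/13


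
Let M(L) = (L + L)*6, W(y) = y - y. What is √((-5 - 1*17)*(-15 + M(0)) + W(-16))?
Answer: √330 ≈ 18.166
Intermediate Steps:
W(y) = 0
M(L) = 12*L (M(L) = (2*L)*6 = 12*L)
√((-5 - 1*17)*(-15 + M(0)) + W(-16)) = √((-5 - 1*17)*(-15 + 12*0) + 0) = √((-5 - 17)*(-15 + 0) + 0) = √(-22*(-15) + 0) = √(330 + 0) = √330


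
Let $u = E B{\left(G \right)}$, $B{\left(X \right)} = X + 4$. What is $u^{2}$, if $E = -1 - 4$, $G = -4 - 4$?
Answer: $400$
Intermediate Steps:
$G = -8$
$B{\left(X \right)} = 4 + X$
$E = -5$ ($E = -1 - 4 = -5$)
$u = 20$ ($u = - 5 \left(4 - 8\right) = \left(-5\right) \left(-4\right) = 20$)
$u^{2} = 20^{2} = 400$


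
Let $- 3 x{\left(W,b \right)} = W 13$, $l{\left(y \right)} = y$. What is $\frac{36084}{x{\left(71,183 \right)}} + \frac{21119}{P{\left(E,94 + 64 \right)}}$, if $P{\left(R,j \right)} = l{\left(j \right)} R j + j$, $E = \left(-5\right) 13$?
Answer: $- \frac{25094082763}{213938478} \approx -117.3$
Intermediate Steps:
$x{\left(W,b \right)} = - \frac{13 W}{3}$ ($x{\left(W,b \right)} = - \frac{W 13}{3} = - \frac{13 W}{3}$)
$E = -65$
$P{\left(R,j \right)} = j + R j^{2}$ ($P{\left(R,j \right)} = j R j + j = R j j + j = R j^{2} + j = j + R j^{2}$)
$\frac{36084}{x{\left(71,183 \right)}} + \frac{21119}{P{\left(E,94 + 64 \right)}} = \frac{36084}{\left(- \frac{13}{3}\right) 71} + \frac{21119}{\left(94 + 64\right) \left(1 - 65 \left(94 + 64\right)\right)} = \frac{36084}{- \frac{923}{3}} + \frac{21119}{158 \left(1 - 10270\right)} = 36084 \left(- \frac{3}{923}\right) + \frac{21119}{158 \left(1 - 10270\right)} = - \frac{108252}{923} + \frac{21119}{158 \left(-10269\right)} = - \frac{108252}{923} + \frac{21119}{-1622502} = - \frac{108252}{923} + 21119 \left(- \frac{1}{1622502}\right) = - \frac{108252}{923} - \frac{3017}{231786} = - \frac{25094082763}{213938478}$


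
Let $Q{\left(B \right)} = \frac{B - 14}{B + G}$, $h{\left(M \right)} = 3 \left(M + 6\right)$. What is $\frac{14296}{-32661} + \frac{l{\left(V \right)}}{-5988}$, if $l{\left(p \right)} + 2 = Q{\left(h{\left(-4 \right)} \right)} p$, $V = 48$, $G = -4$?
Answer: $- \frac{13211369}{32595678} \approx -0.40531$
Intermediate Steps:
$h{\left(M \right)} = 18 + 3 M$ ($h{\left(M \right)} = 3 \left(6 + M\right) = 18 + 3 M$)
$Q{\left(B \right)} = \frac{-14 + B}{-4 + B}$ ($Q{\left(B \right)} = \frac{B - 14}{B - 4} = \frac{-14 + B}{-4 + B}$)
$l{\left(p \right)} = -2 - 4 p$ ($l{\left(p \right)} = -2 + \frac{-14 + \left(18 + 3 \left(-4\right)\right)}{-4 + \left(18 + 3 \left(-4\right)\right)} p = -2 + \frac{-14 + \left(18 - 12\right)}{-4 + \left(18 - 12\right)} p = -2 + \frac{-14 + 6}{-4 + 6} p = -2 + \frac{1}{2} \left(-8\right) p = -2 - 4 p$)
$\frac{14296}{-32661} + \frac{l{\left(V \right)}}{-5988} = \frac{14296}{-32661} + \frac{-2 - 192}{-5988} = 14296 \left(- \frac{1}{32661}\right) + \left(-2 - 192\right) \left(- \frac{1}{5988}\right) = - \frac{14296}{32661} - - \frac{97}{2994} = - \frac{14296}{32661} + \frac{97}{2994} = - \frac{13211369}{32595678}$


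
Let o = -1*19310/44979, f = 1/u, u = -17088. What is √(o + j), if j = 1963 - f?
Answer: 5*√80512792741109091/32025048 ≈ 44.301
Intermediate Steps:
f = -1/17088 (f = 1/(-17088) = -1/17088 ≈ -5.8521e-5)
j = 33543745/17088 (j = 1963 - 1*(-1/17088) = 1963 + 1/17088 = 33543745/17088 ≈ 1963.0)
o = -19310/44979 (o = -19310*1/44979 = -19310/44979 ≈ -0.42931)
√(o + j) = √(-19310/44979 + 33543745/17088) = √(502811379025/256200384) = 5*√80512792741109091/32025048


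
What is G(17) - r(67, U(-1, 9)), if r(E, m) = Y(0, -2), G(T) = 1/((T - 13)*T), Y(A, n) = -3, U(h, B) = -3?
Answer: 205/68 ≈ 3.0147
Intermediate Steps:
G(T) = 1/(T*(-13 + T)) (G(T) = 1/((-13 + T)*T) = 1/(T*(-13 + T)))
r(E, m) = -3
G(17) - r(67, U(-1, 9)) = 1/(17*(-13 + 17)) - 1*(-3) = (1/17)/4 + 3 = (1/17)*(¼) + 3 = 1/68 + 3 = 205/68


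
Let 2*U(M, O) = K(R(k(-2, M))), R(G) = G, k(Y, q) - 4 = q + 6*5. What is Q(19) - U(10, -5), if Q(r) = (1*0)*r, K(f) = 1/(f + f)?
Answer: -1/176 ≈ -0.0056818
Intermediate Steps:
k(Y, q) = 34 + q (k(Y, q) = 4 + (q + 6*5) = 4 + (q + 30) = 4 + (30 + q) = 34 + q)
K(f) = 1/(2*f)
U(M, O) = 1/(4*(34 + M)) (U(M, O) = (1/(2*(34 + M)))/2 = 1/(4*(34 + M)))
Q(r) = 0 (Q(r) = 0*r = 0)
Q(19) - U(10, -5) = 0 - 1/(4*(34 + 10)) = 0 - 1/(4*44) = 0 - 1*1/176 = 0 - 1/176 = -1/176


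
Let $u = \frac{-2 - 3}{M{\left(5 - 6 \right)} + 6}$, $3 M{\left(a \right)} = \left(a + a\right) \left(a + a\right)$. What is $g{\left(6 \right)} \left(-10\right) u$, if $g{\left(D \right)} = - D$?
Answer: $- \frac{450}{11} \approx -40.909$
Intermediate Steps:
$M{\left(a \right)} = \frac{4 a^{2}}{3}$ ($M{\left(a \right)} = \frac{\left(a + a\right) \left(a + a\right)}{3} = \frac{2 a 2 a}{3} = \frac{4 a^{2}}{3}$)
$u = - \frac{15}{22}$ ($u = \frac{-2 - 3}{\frac{4 \left(5 - 6\right)^{2}}{3} + 6} = - \frac{5}{\frac{4 \left(5 - 6\right)^{2}}{3} + 6} = - \frac{5}{\frac{4 \left(-1\right)^{2}}{3} + 6} = - \frac{5}{\frac{4}{3} \cdot 1 + 6} = - \frac{5}{\frac{4}{3} + 6} = - \frac{5}{\frac{22}{3}} = \left(-5\right) \frac{3}{22} = - \frac{15}{22} \approx -0.68182$)
$g{\left(6 \right)} \left(-10\right) u = \left(-1\right) 6 \left(-10\right) \left(- \frac{15}{22}\right) = \left(-6\right) \left(-10\right) \left(- \frac{15}{22}\right) = 60 \left(- \frac{15}{22}\right) = - \frac{450}{11}$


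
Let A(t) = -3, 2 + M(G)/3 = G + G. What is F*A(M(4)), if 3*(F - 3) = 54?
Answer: -63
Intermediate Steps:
F = 21 (F = 3 + (⅓)*54 = 3 + 18 = 21)
M(G) = -6 + 6*G (M(G) = -6 + 3*(G + G) = -6 + 3*(2*G) = -6 + 6*G)
F*A(M(4)) = 21*(-3) = -63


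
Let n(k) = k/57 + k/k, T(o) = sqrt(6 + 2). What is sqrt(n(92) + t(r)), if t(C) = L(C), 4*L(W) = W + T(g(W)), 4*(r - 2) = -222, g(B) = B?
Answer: sqrt(-559398 + 25992*sqrt(2))/228 ≈ 3.1708*I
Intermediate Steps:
T(o) = 2*sqrt(2) (T(o) = sqrt(8) = 2*sqrt(2))
n(k) = 1 + k/57 (n(k) = k*(1/57) + 1 = k/57 + 1 = 1 + k/57)
r = -107/2 (r = 2 + (1/4)*(-222) = 2 - 111/2 = -107/2 ≈ -53.500)
L(W) = sqrt(2)/2 + W/4 (L(W) = (W + 2*sqrt(2))/4 = sqrt(2)/2 + W/4)
t(C) = sqrt(2)/2 + C/4
sqrt(n(92) + t(r)) = sqrt((1 + (1/57)*92) + (sqrt(2)/2 + (1/4)*(-107/2))) = sqrt((1 + 92/57) + (sqrt(2)/2 - 107/8)) = sqrt(149/57 + (-107/8 + sqrt(2)/2)) = sqrt(-4907/456 + sqrt(2)/2)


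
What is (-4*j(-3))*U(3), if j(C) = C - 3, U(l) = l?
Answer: 72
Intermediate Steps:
j(C) = -3 + C
(-4*j(-3))*U(3) = -4*(-3 - 3)*3 = -4*(-6)*3 = 24*3 = 72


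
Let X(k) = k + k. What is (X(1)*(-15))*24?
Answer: -720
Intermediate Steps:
X(k) = 2*k
(X(1)*(-15))*24 = ((2*1)*(-15))*24 = (2*(-15))*24 = -30*24 = -720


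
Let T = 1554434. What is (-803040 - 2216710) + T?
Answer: -1465316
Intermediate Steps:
(-803040 - 2216710) + T = (-803040 - 2216710) + 1554434 = -3019750 + 1554434 = -1465316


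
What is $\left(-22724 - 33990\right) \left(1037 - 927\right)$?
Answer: $-6238540$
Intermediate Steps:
$\left(-22724 - 33990\right) \left(1037 - 927\right) = \left(-22724 - 33990\right) 110 = \left(-56714\right) 110 = -6238540$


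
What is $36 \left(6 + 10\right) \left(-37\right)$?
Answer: $-21312$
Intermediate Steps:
$36 \left(6 + 10\right) \left(-37\right) = 36 \cdot 16 \left(-37\right) = 576 \left(-37\right) = -21312$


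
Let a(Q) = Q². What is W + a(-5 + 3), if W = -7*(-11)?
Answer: 81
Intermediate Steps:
W = 77
W + a(-5 + 3) = 77 + (-5 + 3)² = 77 + (-2)² = 77 + 4 = 81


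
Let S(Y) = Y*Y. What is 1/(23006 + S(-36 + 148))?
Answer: 1/35550 ≈ 2.8129e-5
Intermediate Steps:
S(Y) = Y**2
1/(23006 + S(-36 + 148)) = 1/(23006 + (-36 + 148)**2) = 1/(23006 + 112**2) = 1/(23006 + 12544) = 1/35550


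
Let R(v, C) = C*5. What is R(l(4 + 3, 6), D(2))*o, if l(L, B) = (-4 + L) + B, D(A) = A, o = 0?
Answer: 0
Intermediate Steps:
l(L, B) = -4 + B + L
R(v, C) = 5*C
R(l(4 + 3, 6), D(2))*o = (5*2)*0 = 10*0 = 0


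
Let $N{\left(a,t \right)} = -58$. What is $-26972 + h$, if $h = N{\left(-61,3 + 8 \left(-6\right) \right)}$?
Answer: $-27030$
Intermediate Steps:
$h = -58$
$-26972 + h = -26972 - 58 = -27030$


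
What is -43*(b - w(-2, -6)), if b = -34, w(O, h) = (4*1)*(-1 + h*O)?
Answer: 3354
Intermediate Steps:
w(O, h) = -4 + 4*O*h (w(O, h) = 4*(-1 + O*h) = -4 + 4*O*h)
-43*(b - w(-2, -6)) = -43*(-34 - (-4 + 4*(-2)*(-6))) = -43*(-34 - (-4 + 48)) = -43*(-34 - 1*44) = -43*(-34 - 44) = -43*(-78) = 3354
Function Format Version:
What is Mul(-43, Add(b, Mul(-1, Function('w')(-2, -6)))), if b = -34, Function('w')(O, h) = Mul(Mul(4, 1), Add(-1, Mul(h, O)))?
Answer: 3354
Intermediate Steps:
Function('w')(O, h) = Add(-4, Mul(4, O, h)) (Function('w')(O, h) = Mul(4, Add(-1, Mul(O, h))) = Add(-4, Mul(4, O, h)))
Mul(-43, Add(b, Mul(-1, Function('w')(-2, -6)))) = Mul(-43, Add(-34, Mul(-1, Add(-4, Mul(4, -2, -6))))) = Mul(-43, Add(-34, Mul(-1, Add(-4, 48)))) = Mul(-43, Add(-34, Mul(-1, 44))) = Mul(-43, Add(-34, -44)) = Mul(-43, -78) = 3354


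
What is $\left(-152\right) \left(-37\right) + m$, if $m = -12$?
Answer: $5612$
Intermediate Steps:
$\left(-152\right) \left(-37\right) + m = \left(-152\right) \left(-37\right) - 12 = 5624 - 12 = 5612$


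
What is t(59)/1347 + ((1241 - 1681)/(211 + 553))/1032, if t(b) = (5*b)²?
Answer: 952973535/14750548 ≈ 64.606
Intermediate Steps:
t(b) = 25*b²
t(59)/1347 + ((1241 - 1681)/(211 + 553))/1032 = (25*59²)/1347 + ((1241 - 1681)/(211 + 553))/1032 = (25*3481)*(1/1347) - 440/764*(1/1032) = 87025*(1/1347) - 440*1/764*(1/1032) = 87025/1347 - 110/191*1/1032 = 87025/1347 - 55/98556 = 952973535/14750548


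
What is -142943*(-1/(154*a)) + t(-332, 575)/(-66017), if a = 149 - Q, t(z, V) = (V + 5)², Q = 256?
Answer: -2139981033/155404018 ≈ -13.770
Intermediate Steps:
t(z, V) = (5 + V)²
a = -107 (a = 149 - 1*256 = 149 - 256 = -107)
-142943*(-1/(154*a)) + t(-332, 575)/(-66017) = -142943/((-154*(-107))) + (5 + 575)²/(-66017) = -142943/16478 + 580²*(-1/66017) = -142943*1/16478 + 336400*(-1/66017) = -142943/16478 - 336400/66017 = -2139981033/155404018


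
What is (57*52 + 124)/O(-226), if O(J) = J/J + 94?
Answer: 3088/95 ≈ 32.505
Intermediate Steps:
O(J) = 95 (O(J) = 1 + 94 = 95)
(57*52 + 124)/O(-226) = (57*52 + 124)/95 = (2964 + 124)*(1/95) = 3088*(1/95) = 3088/95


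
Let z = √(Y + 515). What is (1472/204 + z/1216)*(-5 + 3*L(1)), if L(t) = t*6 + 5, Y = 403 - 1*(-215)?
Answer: 10304/51 + 7*√1133/304 ≈ 202.81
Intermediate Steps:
Y = 618 (Y = 403 + 215 = 618)
z = √1133 (z = √(618 + 515) = √1133 ≈ 33.660)
L(t) = 5 + 6*t (L(t) = 6*t + 5 = 5 + 6*t)
(1472/204 + z/1216)*(-5 + 3*L(1)) = (1472/204 + √1133/1216)*(-5 + 3*(5 + 6*1)) = (1472*(1/204) + √1133*(1/1216))*(-5 + 3*(5 + 6)) = (368/51 + √1133/1216)*(-5 + 3*11) = (368/51 + √1133/1216)*(-5 + 33) = (368/51 + √1133/1216)*28 = 10304/51 + 7*√1133/304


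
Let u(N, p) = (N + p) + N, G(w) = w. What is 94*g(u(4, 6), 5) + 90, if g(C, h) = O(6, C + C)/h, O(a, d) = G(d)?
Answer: 3082/5 ≈ 616.40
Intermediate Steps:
u(N, p) = p + 2*N
O(a, d) = d
g(C, h) = 2*C/h (g(C, h) = (C + C)/h = (2*C)/h = 2*C/h)
94*g(u(4, 6), 5) + 90 = 94*(2*(6 + 2*4)/5) + 90 = 94*(2*(6 + 8)*(1/5)) + 90 = 94*(2*14*(1/5)) + 90 = 94*(28/5) + 90 = 2632/5 + 90 = 3082/5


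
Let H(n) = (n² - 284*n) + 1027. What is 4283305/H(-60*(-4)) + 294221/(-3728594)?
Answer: -15973510131963/35544686602 ≈ -449.39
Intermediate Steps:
H(n) = 1027 + n² - 284*n
4283305/H(-60*(-4)) + 294221/(-3728594) = 4283305/(1027 + (-60*(-4))² - (-17040)*(-4)) + 294221/(-3728594) = 4283305/(1027 + 240² - 284*240) + 294221*(-1/3728594) = 4283305/(1027 + 57600 - 68160) - 294221/3728594 = 4283305/(-9533) - 294221/3728594 = 4283305*(-1/9533) - 294221/3728594 = -4283305/9533 - 294221/3728594 = -15973510131963/35544686602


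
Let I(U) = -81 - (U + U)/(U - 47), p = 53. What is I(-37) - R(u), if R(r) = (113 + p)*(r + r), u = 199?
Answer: -2778295/42 ≈ -66150.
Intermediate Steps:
R(r) = 332*r (R(r) = (113 + 53)*(r + r) = 166*(2*r) = 332*r)
I(U) = -81 - 2*U/(-47 + U)
I(-37) - R(u) = (3807 - 83*(-37))/(-47 - 37) - 332*199 = (3807 + 3071)/(-84) - 1*66068 = -1/84*6878 - 66068 = -3439/42 - 66068 = -2778295/42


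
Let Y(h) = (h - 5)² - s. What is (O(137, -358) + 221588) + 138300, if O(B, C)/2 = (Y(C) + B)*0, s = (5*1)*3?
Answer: 359888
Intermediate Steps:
s = 15 (s = 5*3 = 15)
Y(h) = -15 + (-5 + h)² (Y(h) = (h - 5)² - 1*15 = (-5 + h)² - 15 = -15 + (-5 + h)²)
O(B, C) = 0 (O(B, C) = 2*(((-15 + (-5 + C)²) + B)*0) = 2*((-15 + B + (-5 + C)²)*0) = 2*0 = 0)
(O(137, -358) + 221588) + 138300 = (0 + 221588) + 138300 = 221588 + 138300 = 359888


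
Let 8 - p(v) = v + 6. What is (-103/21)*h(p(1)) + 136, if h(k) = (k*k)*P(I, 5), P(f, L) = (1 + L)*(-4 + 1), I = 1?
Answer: 1570/7 ≈ 224.29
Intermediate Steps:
P(f, L) = -3 - 3*L (P(f, L) = (1 + L)*(-3) = -3 - 3*L)
p(v) = 2 - v (p(v) = 8 - (v + 6) = 8 - (6 + v) = 8 + (-6 - v) = 2 - v)
h(k) = -18*k**2 (h(k) = (k*k)*(-3 - 3*5) = k**2*(-3 - 15) = k**2*(-18) = -18*k**2)
(-103/21)*h(p(1)) + 136 = (-103/21)*(-18*(2 - 1*1)**2) + 136 = (-103*1/21)*(-18*(2 - 1)**2) + 136 = -(-618)*1**2/7 + 136 = -(-618)/7 + 136 = -103/21*(-18) + 136 = 618/7 + 136 = 1570/7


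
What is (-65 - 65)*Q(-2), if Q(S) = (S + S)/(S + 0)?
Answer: -260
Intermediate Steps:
Q(S) = 2 (Q(S) = (2*S)/S = 2)
(-65 - 65)*Q(-2) = (-65 - 65)*2 = -130*2 = -260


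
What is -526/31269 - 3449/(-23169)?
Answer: 31886629/241490487 ≈ 0.13204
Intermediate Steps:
-526/31269 - 3449/(-23169) = -526*1/31269 - 3449*(-1/23169) = -526/31269 + 3449/23169 = 31886629/241490487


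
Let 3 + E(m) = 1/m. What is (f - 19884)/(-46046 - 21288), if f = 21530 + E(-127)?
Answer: -104330/4275709 ≈ -0.024401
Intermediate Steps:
E(m) = -3 + 1/m
f = 2733928/127 (f = 21530 + (-3 + 1/(-127)) = 21530 + (-3 - 1/127) = 21530 - 382/127 = 2733928/127 ≈ 21527.)
(f - 19884)/(-46046 - 21288) = (2733928/127 - 19884)/(-46046 - 21288) = (208660/127)/(-67334) = (208660/127)*(-1/67334) = -104330/4275709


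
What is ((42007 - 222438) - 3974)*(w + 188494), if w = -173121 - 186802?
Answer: 31612364745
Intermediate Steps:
w = -359923
((42007 - 222438) - 3974)*(w + 188494) = ((42007 - 222438) - 3974)*(-359923 + 188494) = (-180431 - 3974)*(-171429) = -184405*(-171429) = 31612364745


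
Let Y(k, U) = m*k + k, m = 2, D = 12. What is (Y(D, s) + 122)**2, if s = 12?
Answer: 24964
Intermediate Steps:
Y(k, U) = 3*k (Y(k, U) = 2*k + k = 3*k)
(Y(D, s) + 122)**2 = (3*12 + 122)**2 = (36 + 122)**2 = 158**2 = 24964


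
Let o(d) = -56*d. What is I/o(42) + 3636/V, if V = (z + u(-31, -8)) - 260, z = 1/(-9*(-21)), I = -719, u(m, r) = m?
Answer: -788380123/64677648 ≈ -12.189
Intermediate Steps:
z = 1/189 ≈ 0.0052910
V = -54998/189 (V = (1/189 - 31) - 260 = -5858/189 - 260 = -54998/189 ≈ -290.99)
I/o(42) + 3636/V = -719/((-56*42)) + 3636/(-54998/189) = -719/(-2352) + 3636*(-189/54998) = -719*(-1/2352) - 343602/27499 = 719/2352 - 343602/27499 = -788380123/64677648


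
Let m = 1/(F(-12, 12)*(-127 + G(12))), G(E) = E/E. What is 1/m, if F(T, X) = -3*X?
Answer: 4536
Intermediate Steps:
G(E) = 1
m = 1/4536 (m = 1/((-3*12)*(-127 + 1)) = 1/(-36*(-126)) = 1/4536 ≈ 0.00022046)
1/m = 1/(1/4536) = 4536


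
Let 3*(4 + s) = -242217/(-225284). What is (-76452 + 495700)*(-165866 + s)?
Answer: -3916591373852892/56321 ≈ -6.9541e+10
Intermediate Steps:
s = -820397/225284 (s = -4 + (-242217/(-225284))/3 = -4 + (-242217*(-1/225284))/3 = -4 + (⅓)*(242217/225284) = -4 + 80739/225284 = -820397/225284 ≈ -3.6416)
(-76452 + 495700)*(-165866 + s) = (-76452 + 495700)*(-165866 - 820397/225284) = 419248*(-37367776341/225284) = -3916591373852892/56321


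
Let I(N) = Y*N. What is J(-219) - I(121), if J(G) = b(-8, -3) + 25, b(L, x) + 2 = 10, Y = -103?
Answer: 12496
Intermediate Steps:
b(L, x) = 8 (b(L, x) = -2 + 10 = 8)
J(G) = 33 (J(G) = 8 + 25 = 33)
I(N) = -103*N
J(-219) - I(121) = 33 - (-103)*121 = 33 - 1*(-12463) = 33 + 12463 = 12496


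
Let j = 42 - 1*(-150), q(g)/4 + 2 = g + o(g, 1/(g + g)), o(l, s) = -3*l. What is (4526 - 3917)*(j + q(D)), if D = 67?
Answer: -214368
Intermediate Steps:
q(g) = -8 - 8*g (q(g) = -8 + 4*(g - 3*g) = -8 + 4*(-2*g) = -8 - 8*g)
j = 192 (j = 42 + 150 = 192)
(4526 - 3917)*(j + q(D)) = (4526 - 3917)*(192 + (-8 - 8*67)) = 609*(192 + (-8 - 536)) = 609*(192 - 544) = 609*(-352) = -214368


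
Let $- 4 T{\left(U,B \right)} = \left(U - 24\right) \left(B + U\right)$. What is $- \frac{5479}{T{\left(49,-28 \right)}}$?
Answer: $\frac{21916}{525} \approx 41.745$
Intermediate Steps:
$T{\left(U,B \right)} = - \frac{\left(-24 + U\right) \left(B + U\right)}{4}$ ($T{\left(U,B \right)} = - \frac{\left(U - 24\right) \left(B + U\right)}{4} = - \frac{\left(-24 + U\right) \left(B + U\right)}{4}$)
$- \frac{5479}{T{\left(49,-28 \right)}} = - \frac{5479}{6 \left(-28\right) + 6 \cdot 49 - \frac{49^{2}}{4} - \left(-7\right) 49} = - \frac{5479}{-168 + 294 - \frac{2401}{4} + 343} = - \frac{5479}{- \frac{525}{4}} = \left(-5479\right) \left(- \frac{4}{525}\right) = \frac{21916}{525}$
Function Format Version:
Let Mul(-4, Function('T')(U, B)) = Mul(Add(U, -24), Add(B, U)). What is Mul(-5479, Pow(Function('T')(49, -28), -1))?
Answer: Rational(21916, 525) ≈ 41.745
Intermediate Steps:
Function('T')(U, B) = Mul(Rational(-1, 4), Add(-24, U), Add(B, U)) (Function('T')(U, B) = Mul(Rational(-1, 4), Mul(Add(U, -24), Add(B, U))) = Mul(Rational(-1, 4), Mul(Add(-24, U), Add(B, U))) = Mul(Rational(-1, 4), Add(-24, U), Add(B, U)))
Mul(-5479, Pow(Function('T')(49, -28), -1)) = Mul(-5479, Pow(Add(Mul(6, -28), Mul(6, 49), Mul(Rational(-1, 4), Pow(49, 2)), Mul(Rational(-1, 4), -28, 49)), -1)) = Mul(-5479, Pow(Add(-168, 294, Mul(Rational(-1, 4), 2401), 343), -1)) = Mul(-5479, Pow(Add(-168, 294, Rational(-2401, 4), 343), -1)) = Mul(-5479, Pow(Rational(-525, 4), -1)) = Mul(-5479, Rational(-4, 525)) = Rational(21916, 525)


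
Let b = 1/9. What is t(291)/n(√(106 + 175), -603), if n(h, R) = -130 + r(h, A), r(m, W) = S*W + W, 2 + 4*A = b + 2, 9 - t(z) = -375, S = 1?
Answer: -6912/2339 ≈ -2.9551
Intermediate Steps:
b = ⅑ (b = 1*(⅑) = ⅑ ≈ 0.11111)
t(z) = 384 (t(z) = 9 - 1*(-375) = 9 + 375 = 384)
A = 1/36 (A = -½ + (⅑ + 2)/4 = -½ + (¼)*(19/9) = -½ + 19/36 = 1/36 ≈ 0.027778)
r(m, W) = 2*W (r(m, W) = 1*W + W = W + W = 2*W)
n(h, R) = -2339/18 (n(h, R) = -130 + 2*(1/36) = -130 + 1/18 = -2339/18)
t(291)/n(√(106 + 175), -603) = 384/(-2339/18) = 384*(-18/2339) = -6912/2339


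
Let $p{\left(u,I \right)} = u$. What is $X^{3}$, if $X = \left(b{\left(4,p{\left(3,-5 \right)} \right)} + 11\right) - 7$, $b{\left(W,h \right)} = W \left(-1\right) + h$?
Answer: $27$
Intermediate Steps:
$b{\left(W,h \right)} = h - W$ ($b{\left(W,h \right)} = - W + h = h - W$)
$X = 3$ ($X = \left(\left(3 - 4\right) + 11\right) - 7 = \left(-1 + 11\right) - 7 = 10 - 7 = 3$)
$X^{3} = 3^{3} = 27$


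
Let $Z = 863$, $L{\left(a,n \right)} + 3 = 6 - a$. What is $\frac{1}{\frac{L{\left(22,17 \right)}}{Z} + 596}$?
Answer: $\frac{863}{514329} \approx 0.0016779$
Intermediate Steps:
$L{\left(a,n \right)} = 3 - a$ ($L{\left(a,n \right)} = -3 - \left(-6 + a\right) = 3 - a$)
$\frac{1}{\frac{L{\left(22,17 \right)}}{Z} + 596} = \frac{1}{\frac{3 - 22}{863} + 596} = \frac{1}{\left(3 - 22\right) \frac{1}{863} + 596} = \frac{1}{\left(-19\right) \frac{1}{863} + 596} = \frac{1}{- \frac{19}{863} + 596} = \frac{1}{\frac{514329}{863}} = \frac{863}{514329}$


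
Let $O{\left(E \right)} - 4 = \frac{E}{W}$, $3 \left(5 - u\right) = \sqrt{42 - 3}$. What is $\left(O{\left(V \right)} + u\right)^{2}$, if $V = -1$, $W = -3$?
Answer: $\frac{\left(28 - \sqrt{39}\right)^{2}}{9} \approx 52.587$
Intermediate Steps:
$u = 5 - \frac{\sqrt{39}}{3}$ ($u = 5 - \frac{\sqrt{42 - 3}}{3} = 5 - \frac{\sqrt{39}}{3} \approx 2.9183$)
$O{\left(E \right)} = 4 - \frac{E}{3}$ ($O{\left(E \right)} = 4 + \frac{E}{-3} = 4 + E \left(- \frac{1}{3}\right) = 4 - \frac{E}{3}$)
$\left(O{\left(V \right)} + u\right)^{2} = \left(\left(4 - - \frac{1}{3}\right) + \left(5 - \frac{\sqrt{39}}{3}\right)\right)^{2} = \left(\left(4 + \frac{1}{3}\right) + \left(5 - \frac{\sqrt{39}}{3}\right)\right)^{2} = \left(\frac{13}{3} + \left(5 - \frac{\sqrt{39}}{3}\right)\right)^{2} = \left(\frac{28}{3} - \frac{\sqrt{39}}{3}\right)^{2}$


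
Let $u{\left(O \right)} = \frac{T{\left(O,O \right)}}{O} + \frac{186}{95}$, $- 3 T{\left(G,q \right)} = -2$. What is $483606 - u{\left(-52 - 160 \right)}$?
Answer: $\frac{14609678207}{30210} \approx 4.836 \cdot 10^{5}$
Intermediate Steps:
$T{\left(G,q \right)} = \frac{2}{3}$ ($T{\left(G,q \right)} = \left(- \frac{1}{3}\right) \left(-2\right) = \frac{2}{3}$)
$u{\left(O \right)} = \frac{186}{95} + \frac{2}{3 O}$ ($u{\left(O \right)} = \frac{2}{3 O} + \frac{186}{95} = \frac{186}{95} + \frac{2}{3 O}$)
$483606 - u{\left(-52 - 160 \right)} = 483606 - \frac{2 \left(95 + 279 \left(-52 - 160\right)\right)}{285 \left(-52 - 160\right)} = 483606 - \frac{2 \left(95 + 279 \left(-212\right)\right)}{285 \left(-212\right)} = 483606 - \frac{2}{285} \left(- \frac{1}{212}\right) \left(95 - 59148\right) = 483606 - \frac{2}{285} \left(- \frac{1}{212}\right) \left(-59053\right) = 483606 - \frac{59053}{30210} = \frac{14609678207}{30210}$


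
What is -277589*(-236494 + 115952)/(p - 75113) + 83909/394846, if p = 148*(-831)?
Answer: -13211977992034539/78219387446 ≈ -1.6891e+5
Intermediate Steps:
p = -122988
-277589*(-236494 + 115952)/(p - 75113) + 83909/394846 = -277589*(-236494 + 115952)/(-122988 - 75113) + 83909/394846 = -277589/((-198101/(-120542))) + 83909*(1/394846) = -277589/((-198101*(-1/120542))) + 83909/394846 = -277589/198101/120542 + 83909/394846 = -277589*120542/198101 + 83909/394846 = -33461133238/198101 + 83909/394846 = -13211977992034539/78219387446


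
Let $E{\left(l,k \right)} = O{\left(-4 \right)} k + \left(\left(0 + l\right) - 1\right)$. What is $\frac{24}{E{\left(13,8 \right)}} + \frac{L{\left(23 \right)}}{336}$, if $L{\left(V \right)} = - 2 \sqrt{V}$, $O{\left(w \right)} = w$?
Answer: $- \frac{6}{5} - \frac{\sqrt{23}}{168} \approx -1.2285$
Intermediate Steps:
$E{\left(l,k \right)} = -1 + l - 4 k$ ($E{\left(l,k \right)} = - 4 k + \left(\left(0 + l\right) - 1\right) = - 4 k + \left(l - 1\right) = - 4 k + \left(-1 + l\right) = -1 + l - 4 k$)
$\frac{24}{E{\left(13,8 \right)}} + \frac{L{\left(23 \right)}}{336} = \frac{24}{-1 + 13 - 32} + \frac{\left(-2\right) \sqrt{23}}{336} = \frac{24}{-1 + 13 - 32} + - 2 \sqrt{23} \cdot \frac{1}{336} = \frac{24}{-20} - \frac{\sqrt{23}}{168} = 24 \left(- \frac{1}{20}\right) - \frac{\sqrt{23}}{168} = - \frac{6}{5} - \frac{\sqrt{23}}{168}$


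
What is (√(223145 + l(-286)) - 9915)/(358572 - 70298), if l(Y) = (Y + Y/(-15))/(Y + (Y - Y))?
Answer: -9915/288274 + √50207835/4324110 ≈ -0.032756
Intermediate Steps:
l(Y) = 14/15 (l(Y) = (Y + Y*(-1/15))/(Y + 0) = (Y - Y/15)/Y = (14*Y/15)/Y = 14/15)
(√(223145 + l(-286)) - 9915)/(358572 - 70298) = (√(223145 + 14/15) - 9915)/(358572 - 70298) = (√(3347189/15) - 9915)/288274 = (√50207835/15 - 9915)*(1/288274) = (-9915 + √50207835/15)*(1/288274) = -9915/288274 + √50207835/4324110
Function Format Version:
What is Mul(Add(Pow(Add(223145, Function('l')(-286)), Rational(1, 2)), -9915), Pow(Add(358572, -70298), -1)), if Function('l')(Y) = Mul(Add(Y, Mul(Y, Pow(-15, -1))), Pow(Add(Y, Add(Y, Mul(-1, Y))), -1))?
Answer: Add(Rational(-9915, 288274), Mul(Rational(1, 4324110), Pow(50207835, Rational(1, 2)))) ≈ -0.032756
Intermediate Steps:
Function('l')(Y) = Rational(14, 15) (Function('l')(Y) = Mul(Add(Y, Mul(Y, Rational(-1, 15))), Pow(Add(Y, 0), -1)) = Mul(Add(Y, Mul(Rational(-1, 15), Y)), Pow(Y, -1)) = Mul(Mul(Rational(14, 15), Y), Pow(Y, -1)) = Rational(14, 15))
Mul(Add(Pow(Add(223145, Function('l')(-286)), Rational(1, 2)), -9915), Pow(Add(358572, -70298), -1)) = Mul(Add(Pow(Add(223145, Rational(14, 15)), Rational(1, 2)), -9915), Pow(Add(358572, -70298), -1)) = Mul(Add(Pow(Rational(3347189, 15), Rational(1, 2)), -9915), Pow(288274, -1)) = Mul(Add(Mul(Rational(1, 15), Pow(50207835, Rational(1, 2))), -9915), Rational(1, 288274)) = Mul(Add(-9915, Mul(Rational(1, 15), Pow(50207835, Rational(1, 2)))), Rational(1, 288274)) = Add(Rational(-9915, 288274), Mul(Rational(1, 4324110), Pow(50207835, Rational(1, 2))))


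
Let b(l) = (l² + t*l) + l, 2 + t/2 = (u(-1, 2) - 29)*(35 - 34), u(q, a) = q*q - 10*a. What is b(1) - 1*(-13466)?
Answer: 13368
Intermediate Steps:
u(q, a) = q² - 10*a
t = -100 (t = -4 + 2*((((-1)² - 10*2) - 29)*(35 - 34)) = -4 + 2*(((1 - 20) - 29)*1) = -4 + 2*((-19 - 29)*1) = -4 + 2*(-48*1) = -4 + 2*(-48) = -4 - 96 = -100)
b(l) = l² - 99*l (b(l) = (l² - 100*l) + l = l² - 99*l)
b(1) - 1*(-13466) = 1*(-99 + 1) - 1*(-13466) = 1*(-98) + 13466 = -98 + 13466 = 13368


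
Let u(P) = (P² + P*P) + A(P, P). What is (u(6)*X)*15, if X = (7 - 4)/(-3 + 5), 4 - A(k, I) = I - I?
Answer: 1710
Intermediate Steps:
A(k, I) = 4 (A(k, I) = 4 - (I - I) = 4 - 1*0 = 4 + 0 = 4)
u(P) = 4 + 2*P² (u(P) = (P² + P*P) + 4 = (P² + P²) + 4 = 2*P² + 4 = 4 + 2*P²)
X = 3/2 ≈ 1.5000
(u(6)*X)*15 = ((4 + 2*6²)*(3/2))*15 = ((4 + 2*36)*(3/2))*15 = ((4 + 72)*(3/2))*15 = (76*(3/2))*15 = 114*15 = 1710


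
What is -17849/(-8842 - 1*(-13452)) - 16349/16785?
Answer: -74992871/15475770 ≈ -4.8458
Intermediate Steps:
-17849/(-8842 - 1*(-13452)) - 16349/16785 = -17849/(-8842 + 13452) - 16349*1/16785 = -17849/4610 - 16349/16785 = -74992871/15475770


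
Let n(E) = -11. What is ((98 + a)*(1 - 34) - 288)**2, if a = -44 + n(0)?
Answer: 2913849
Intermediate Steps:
a = -55 (a = -44 - 11 = -55)
((98 + a)*(1 - 34) - 288)**2 = ((98 - 55)*(1 - 34) - 288)**2 = (43*(-33) - 288)**2 = (-1419 - 288)**2 = (-1707)**2 = 2913849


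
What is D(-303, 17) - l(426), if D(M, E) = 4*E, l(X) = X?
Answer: -358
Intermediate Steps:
D(-303, 17) - l(426) = 4*17 - 1*426 = 68 - 426 = -358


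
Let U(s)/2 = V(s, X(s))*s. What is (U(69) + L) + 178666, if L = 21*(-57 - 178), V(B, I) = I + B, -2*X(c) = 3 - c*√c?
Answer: 183046 + 4761*√69 ≈ 2.2259e+5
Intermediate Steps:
X(c) = -3/2 + c^(3/2)/2 (X(c) = -(3 - c*√c)/2 = -(3 - c^(3/2))/2 = -3/2 + c^(3/2)/2)
V(B, I) = B + I
U(s) = 2*s*(-3/2 + s + s^(3/2)/2) (U(s) = 2*((s + (-3/2 + s^(3/2)/2))*s) = 2*((-3/2 + s + s^(3/2)/2)*s) = 2*(s*(-3/2 + s + s^(3/2)/2)) = 2*s*(-3/2 + s + s^(3/2)/2))
L = -4935 (L = 21*(-235) = -4935)
(U(69) + L) + 178666 = (69*(-3 + 69^(3/2) + 2*69) - 4935) + 178666 = (69*(-3 + 69*√69 + 138) - 4935) + 178666 = (69*(135 + 69*√69) - 4935) + 178666 = ((9315 + 4761*√69) - 4935) + 178666 = (4380 + 4761*√69) + 178666 = 183046 + 4761*√69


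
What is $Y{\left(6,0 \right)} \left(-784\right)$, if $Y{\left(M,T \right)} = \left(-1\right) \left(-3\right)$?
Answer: $-2352$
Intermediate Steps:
$Y{\left(M,T \right)} = 3$
$Y{\left(6,0 \right)} \left(-784\right) = 3 \left(-784\right) = -2352$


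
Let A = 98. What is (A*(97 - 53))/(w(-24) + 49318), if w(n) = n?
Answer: 44/503 ≈ 0.087475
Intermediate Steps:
(A*(97 - 53))/(w(-24) + 49318) = (98*(97 - 53))/(-24 + 49318) = (98*44)/49294 = 4312*(1/49294) = 44/503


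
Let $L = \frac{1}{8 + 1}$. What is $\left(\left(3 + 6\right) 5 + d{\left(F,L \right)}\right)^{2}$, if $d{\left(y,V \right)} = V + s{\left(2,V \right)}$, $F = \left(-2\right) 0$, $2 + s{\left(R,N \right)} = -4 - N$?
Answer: $1521$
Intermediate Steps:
$s{\left(R,N \right)} = -6 - N$ ($s{\left(R,N \right)} = -2 - \left(4 + N\right) = -6 - N$)
$F = 0$
$L = \frac{1}{9} \approx 0.11111$
$d{\left(y,V \right)} = -6$ ($d{\left(y,V \right)} = V - \left(6 + V\right) = -6$)
$\left(\left(3 + 6\right) 5 + d{\left(F,L \right)}\right)^{2} = \left(\left(3 + 6\right) 5 - 6\right)^{2} = \left(9 \cdot 5 - 6\right)^{2} = \left(45 - 6\right)^{2} = 39^{2} = 1521$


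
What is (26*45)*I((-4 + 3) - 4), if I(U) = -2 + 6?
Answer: 4680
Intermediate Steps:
I(U) = 4
(26*45)*I((-4 + 3) - 4) = (26*45)*4 = 1170*4 = 4680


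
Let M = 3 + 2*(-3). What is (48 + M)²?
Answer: 2025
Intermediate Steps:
M = -3 (M = 3 - 6 = -3)
(48 + M)² = (48 - 3)² = 45² = 2025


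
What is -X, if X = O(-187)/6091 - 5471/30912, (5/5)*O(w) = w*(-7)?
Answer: -7139947/188284992 ≈ -0.037921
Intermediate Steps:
O(w) = -7*w (O(w) = w*(-7) = -7*w)
X = 7139947/188284992 (X = -7*(-187)/6091 - 5471/30912 = 1309*(1/6091) - 5471*1/30912 = 1309/6091 - 5471/30912 = 7139947/188284992 ≈ 0.037921)
-X = -1*7139947/188284992 = -7139947/188284992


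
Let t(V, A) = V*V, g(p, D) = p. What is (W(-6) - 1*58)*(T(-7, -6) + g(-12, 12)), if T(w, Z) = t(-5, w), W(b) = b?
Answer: -832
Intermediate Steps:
t(V, A) = V²
T(w, Z) = 25 (T(w, Z) = (-5)² = 25)
(W(-6) - 1*58)*(T(-7, -6) + g(-12, 12)) = (-6 - 1*58)*(25 - 12) = (-6 - 58)*13 = -64*13 = -832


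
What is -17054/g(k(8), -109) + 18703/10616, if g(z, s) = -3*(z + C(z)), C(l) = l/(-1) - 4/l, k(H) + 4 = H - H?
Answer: 181101373/31848 ≈ 5686.4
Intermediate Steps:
k(H) = -4 (k(H) = -4 + (H - H) = -4 + 0 = -4)
C(l) = -l - 4/l (C(l) = l*(-1) - 4/l = -l - 4/l)
g(z, s) = 12/z (g(z, s) = -3*(z + (-z - 4/z)) = -(-12)/z = 12/z)
-17054/g(k(8), -109) + 18703/10616 = -17054/(12/(-4)) + 18703/10616 = -17054/(12*(-1/4)) + 18703*(1/10616) = -17054/(-3) + 18703/10616 = -17054*(-1/3) + 18703/10616 = 17054/3 + 18703/10616 = 181101373/31848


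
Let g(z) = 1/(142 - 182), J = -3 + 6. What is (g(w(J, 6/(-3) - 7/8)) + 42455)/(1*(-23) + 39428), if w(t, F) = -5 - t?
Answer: 1698199/1576200 ≈ 1.0774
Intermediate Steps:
J = 3
g(z) = -1/40 (g(z) = 1/(-40) = -1/40)
(g(w(J, 6/(-3) - 7/8)) + 42455)/(1*(-23) + 39428) = (-1/40 + 42455)/(1*(-23) + 39428) = 1698199/(40*(-23 + 39428)) = (1698199/40)/39405 = (1698199/40)*(1/39405) = 1698199/1576200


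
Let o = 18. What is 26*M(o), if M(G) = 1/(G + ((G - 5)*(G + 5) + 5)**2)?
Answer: 13/46217 ≈ 0.00028128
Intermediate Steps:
M(G) = 1/(G + (5 + (-5 + G)*(5 + G))**2) (M(G) = 1/(G + ((-5 + G)*(5 + G) + 5)**2) = 1/(G + (5 + (-5 + G)*(5 + G))**2))
26*M(o) = 26/(18 + (-20 + 18**2)**2) = 26/(18 + (-20 + 324)**2) = 26/(18 + 304**2) = 26/(18 + 92416) = 26/92434 = 26*(1/92434) = 13/46217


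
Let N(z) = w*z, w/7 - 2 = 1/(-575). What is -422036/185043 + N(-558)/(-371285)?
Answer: -89269518975758/39504621896625 ≈ -2.2597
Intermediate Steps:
w = 8043/575 (w = 14 + 7/(-575) = 14 + 7*(-1/575) = 14 - 7/575 = 8043/575 ≈ 13.988)
N(z) = 8043*z/575
-422036/185043 + N(-558)/(-371285) = -422036/185043 + ((8043/575)*(-558))/(-371285) = -422036*1/185043 - 4487994/575*(-1/371285) = -422036/185043 + 4487994/213488875 = -89269518975758/39504621896625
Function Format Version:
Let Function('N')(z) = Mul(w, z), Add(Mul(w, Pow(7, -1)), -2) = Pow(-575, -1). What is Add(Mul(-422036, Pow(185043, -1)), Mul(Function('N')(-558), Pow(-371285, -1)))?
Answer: Rational(-89269518975758, 39504621896625) ≈ -2.2597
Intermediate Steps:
w = Rational(8043, 575) (w = Add(14, Mul(7, Pow(-575, -1))) = Add(14, Mul(7, Rational(-1, 575))) = Add(14, Rational(-7, 575)) = Rational(8043, 575) ≈ 13.988)
Function('N')(z) = Mul(Rational(8043, 575), z)
Add(Mul(-422036, Pow(185043, -1)), Mul(Function('N')(-558), Pow(-371285, -1))) = Add(Mul(-422036, Pow(185043, -1)), Mul(Mul(Rational(8043, 575), -558), Pow(-371285, -1))) = Add(Mul(-422036, Rational(1, 185043)), Mul(Rational(-4487994, 575), Rational(-1, 371285))) = Add(Rational(-422036, 185043), Rational(4487994, 213488875)) = Rational(-89269518975758, 39504621896625)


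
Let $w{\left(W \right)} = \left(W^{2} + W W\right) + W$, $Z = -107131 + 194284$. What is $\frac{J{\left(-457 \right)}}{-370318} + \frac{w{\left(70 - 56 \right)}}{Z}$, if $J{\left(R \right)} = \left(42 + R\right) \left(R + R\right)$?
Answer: $- \frac{16453827661}{16137162327} \approx -1.0196$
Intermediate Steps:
$J{\left(R \right)} = 2 R \left(42 + R\right)$ ($J{\left(R \right)} = \left(42 + R\right) 2 R = 2 R \left(42 + R\right)$)
$Z = 87153$
$w{\left(W \right)} = W + 2 W^{2}$ ($w{\left(W \right)} = \left(W^{2} + W^{2}\right) + W = 2 W^{2} + W = W + 2 W^{2}$)
$\frac{J{\left(-457 \right)}}{-370318} + \frac{w{\left(70 - 56 \right)}}{Z} = \frac{2 \left(-457\right) \left(42 - 457\right)}{-370318} + \frac{\left(70 - 56\right) \left(1 + 2 \left(70 - 56\right)\right)}{87153} = 2 \left(-457\right) \left(-415\right) \left(- \frac{1}{370318}\right) + 14 \left(1 + 2 \cdot 14\right) \frac{1}{87153} = 379310 \left(- \frac{1}{370318}\right) + 14 \left(1 + 28\right) \frac{1}{87153} = - \frac{189655}{185159} + 14 \cdot 29 \cdot \frac{1}{87153} = - \frac{189655}{185159} + 406 \cdot \frac{1}{87153} = - \frac{189655}{185159} + \frac{406}{87153} = - \frac{16453827661}{16137162327}$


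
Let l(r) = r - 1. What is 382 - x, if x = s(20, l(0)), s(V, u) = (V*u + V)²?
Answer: 382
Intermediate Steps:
l(r) = -1 + r
s(V, u) = (V + V*u)²
x = 0 (x = 20²*(1 + (-1 + 0))² = 400*(1 - 1)² = 400*0² = 400*0 = 0)
382 - x = 382 - 1*0 = 382 + 0 = 382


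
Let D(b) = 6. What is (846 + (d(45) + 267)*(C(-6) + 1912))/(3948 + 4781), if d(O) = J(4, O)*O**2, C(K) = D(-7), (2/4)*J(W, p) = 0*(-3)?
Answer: 17688/301 ≈ 58.764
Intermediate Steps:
J(W, p) = 0 (J(W, p) = 2*(0*(-3)) = 2*0 = 0)
C(K) = 6
d(O) = 0 (d(O) = 0*O**2 = 0)
(846 + (d(45) + 267)*(C(-6) + 1912))/(3948 + 4781) = (846 + (0 + 267)*(6 + 1912))/(3948 + 4781) = (846 + 267*1918)/8729 = (846 + 512106)*(1/8729) = 512952*(1/8729) = 17688/301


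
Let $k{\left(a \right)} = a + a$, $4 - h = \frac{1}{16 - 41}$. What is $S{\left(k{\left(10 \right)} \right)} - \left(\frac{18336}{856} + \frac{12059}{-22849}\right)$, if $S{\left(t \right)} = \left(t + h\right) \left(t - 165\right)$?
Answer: $- \frac{42866566622}{12224215} \approx -3506.7$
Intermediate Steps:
$h = \frac{101}{25}$ ($h = 4 - \frac{1}{16 - 41} = 4 - \frac{1}{-25} = 4 - - \frac{1}{25} = 4 + \frac{1}{25} = \frac{101}{25} \approx 4.04$)
$k{\left(a \right)} = 2 a$
$S{\left(t \right)} = \left(-165 + t\right) \left(\frac{101}{25} + t\right)$ ($S{\left(t \right)} = \left(t + \frac{101}{25}\right) \left(t - 165\right) = \left(\frac{101}{25} + t\right) \left(-165 + t\right) = \left(-165 + t\right) \left(\frac{101}{25} + t\right)$)
$S{\left(k{\left(10 \right)} \right)} - \left(\frac{18336}{856} + \frac{12059}{-22849}\right) = \left(- \frac{3333}{5} + \left(2 \cdot 10\right)^{2} - \frac{4024 \cdot 2 \cdot 10}{25}\right) - \left(\frac{18336}{856} + \frac{12059}{-22849}\right) = \left(- \frac{3333}{5} + 20^{2} - \frac{16096}{5}\right) - \left(18336 \cdot \frac{1}{856} + 12059 \left(- \frac{1}{22849}\right)\right) = \left(- \frac{3333}{5} + 400 - \frac{16096}{5}\right) - \left(\frac{2292}{107} - \frac{12059}{22849}\right) = - \frac{17429}{5} - \frac{51079595}{2444843} = - \frac{42866566622}{12224215}$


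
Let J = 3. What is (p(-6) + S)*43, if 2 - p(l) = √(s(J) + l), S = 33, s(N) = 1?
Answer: 1505 - 43*I*√5 ≈ 1505.0 - 96.151*I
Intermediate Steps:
p(l) = 2 - √(1 + l)
(p(-6) + S)*43 = ((2 - √(1 - 6)) + 33)*43 = ((2 - √(-5)) + 33)*43 = ((2 - I*√5) + 33)*43 = (35 - I*√5)*43 = 1505 - 43*I*√5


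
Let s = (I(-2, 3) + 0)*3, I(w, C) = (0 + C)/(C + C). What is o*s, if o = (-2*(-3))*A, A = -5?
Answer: -45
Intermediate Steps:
I(w, C) = ½ (I(w, C) = C/((2*C)) = C*(1/(2*C)) = ½)
s = 3/2 (s = (½ + 0)*3 = (½)*3 = 3/2 ≈ 1.5000)
o = -30 (o = -2*(-3)*(-5) = 6*(-5) = -30)
o*s = -30*3/2 = -45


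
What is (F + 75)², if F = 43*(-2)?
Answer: 121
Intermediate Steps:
F = -86
(F + 75)² = (-86 + 75)² = (-11)² = 121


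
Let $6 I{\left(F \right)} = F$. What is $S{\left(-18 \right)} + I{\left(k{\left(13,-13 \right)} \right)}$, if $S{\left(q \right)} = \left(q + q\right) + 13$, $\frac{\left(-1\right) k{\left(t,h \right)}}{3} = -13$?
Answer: $- \frac{33}{2} \approx -16.5$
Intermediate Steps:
$k{\left(t,h \right)} = 39$ ($k{\left(t,h \right)} = \left(-3\right) \left(-13\right) = 39$)
$I{\left(F \right)} = \frac{F}{6}$
$S{\left(q \right)} = 13 + 2 q$ ($S{\left(q \right)} = 2 q + 13 = 13 + 2 q$)
$S{\left(-18 \right)} + I{\left(k{\left(13,-13 \right)} \right)} = \left(13 + 2 \left(-18\right)\right) + \frac{1}{6} \cdot 39 = \left(13 - 36\right) + \frac{13}{2} = -23 + \frac{13}{2} = - \frac{33}{2}$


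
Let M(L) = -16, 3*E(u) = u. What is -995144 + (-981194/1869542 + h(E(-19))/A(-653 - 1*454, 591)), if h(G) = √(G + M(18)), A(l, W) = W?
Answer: -930232242621/934771 + I*√201/1773 ≈ -9.9515e+5 + 0.0079963*I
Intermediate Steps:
E(u) = u/3
h(G) = √(-16 + G) (h(G) = √(G - 16) = √(-16 + G))
-995144 + (-981194/1869542 + h(E(-19))/A(-653 - 1*454, 591)) = -995144 + (-981194/1869542 + √(-16 + (⅓)*(-19))/591) = -995144 + (-981194*1/1869542 + √(-16 - 19/3)*(1/591)) = -995144 + (-490597/934771 + √(-67/3)*(1/591)) = -995144 + (-490597/934771 + (I*√201/3)*(1/591)) = -995144 + (-490597/934771 + I*√201/1773) = -930232242621/934771 + I*√201/1773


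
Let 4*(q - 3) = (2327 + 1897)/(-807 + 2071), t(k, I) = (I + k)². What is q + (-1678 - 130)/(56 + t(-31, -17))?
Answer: 71531/23305 ≈ 3.0693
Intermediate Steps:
q = 303/79 (q = 3 + ((2327 + 1897)/(-807 + 2071))/4 = 3 + (4224/1264)/4 = 3 + (4224*(1/1264))/4 = 3 + (¼)*(264/79) = 3 + 66/79 = 303/79 ≈ 3.8354)
q + (-1678 - 130)/(56 + t(-31, -17)) = 303/79 + (-1678 - 130)/(56 + (-17 - 31)²) = 303/79 - 1808/(56 + (-48)²) = 303/79 - 1808/(56 + 2304) = 303/79 - 1808/2360 = 303/79 - 1808*1/2360 = 303/79 - 226/295 = 71531/23305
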